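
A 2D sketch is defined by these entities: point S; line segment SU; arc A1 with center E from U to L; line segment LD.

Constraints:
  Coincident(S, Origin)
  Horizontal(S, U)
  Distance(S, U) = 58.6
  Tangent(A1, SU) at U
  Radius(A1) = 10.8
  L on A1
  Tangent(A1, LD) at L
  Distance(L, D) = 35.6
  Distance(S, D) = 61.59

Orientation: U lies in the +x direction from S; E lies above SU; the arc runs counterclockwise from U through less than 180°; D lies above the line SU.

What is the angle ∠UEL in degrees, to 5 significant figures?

132.24°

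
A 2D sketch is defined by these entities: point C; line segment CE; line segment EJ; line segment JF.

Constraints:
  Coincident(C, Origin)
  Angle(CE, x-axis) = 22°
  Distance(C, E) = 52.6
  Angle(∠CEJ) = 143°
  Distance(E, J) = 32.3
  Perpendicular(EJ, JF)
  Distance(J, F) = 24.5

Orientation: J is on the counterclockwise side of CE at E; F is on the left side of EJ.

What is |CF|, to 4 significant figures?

74.65

C is at the origin; CE runs at 22.0° with length 52.6, so E = 52.6·(cos 22.0°, sin 22.0°) = (48.77, 19.70). ∠CEJ = 143.0°, so EJ runs at 22.0° + (180° − 143.0°) = 59.00° from the x-axis; with |EJ| = 32.3, J = E + 32.3·(cos 59.00°, sin 59.00°) = (65.41, 47.39). The perpendicularity gives JF at right angles to EJ; with |JF| = 24.5 on the left of EJ, F = J + 24.5·(-0.8572, 0.5150) = (44.41, 60.01). Then |CF| = |F − C| = 74.65.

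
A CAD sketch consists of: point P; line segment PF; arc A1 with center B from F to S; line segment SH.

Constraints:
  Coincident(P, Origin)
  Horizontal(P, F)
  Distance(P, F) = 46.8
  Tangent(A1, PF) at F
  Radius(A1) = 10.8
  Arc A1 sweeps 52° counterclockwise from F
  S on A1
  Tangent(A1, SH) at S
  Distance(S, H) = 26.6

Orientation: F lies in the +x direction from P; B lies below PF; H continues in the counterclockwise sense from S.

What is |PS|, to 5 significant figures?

38.514

P is at the origin; PF is horizontal with |PF| = 46.8 and F on the +x side, so F = (46.800, 0.0000). Tangency of A1 to PF means the radius BF is perpendicular to PF, so B = F + (0, -10.8) = (46.800, -10.800). On A1, F sits at bearing 90° from B; a 52° counterclockwise sweep puts S at bearing 142°, so S = B + 10.8·(cos 142°, sin 142°) = (38.289, -4.1509). Then |PS| = |S − P| = 38.514.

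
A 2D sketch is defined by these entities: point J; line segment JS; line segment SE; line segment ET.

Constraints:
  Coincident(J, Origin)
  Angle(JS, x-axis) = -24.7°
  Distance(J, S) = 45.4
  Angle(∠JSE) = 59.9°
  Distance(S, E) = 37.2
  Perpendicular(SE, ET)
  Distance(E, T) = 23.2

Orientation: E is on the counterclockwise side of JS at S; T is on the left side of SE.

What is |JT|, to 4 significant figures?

21.60

J is at the origin; JS runs at -24.7° with length 45.4, so S = 45.4·(cos -24.7°, sin -24.7°) = (41.25, -18.97). ∠JSE = 59.9°, so SE runs at -24.7° + (180° − 59.9°) = 95.40° from the x-axis; with |SE| = 37.2, E = S + 37.2·(cos 95.40°, sin 95.40°) = (37.75, 18.06). The perpendicularity gives ET at right angles to SE; with |ET| = 23.2 on the left of SE, T = E + 23.2·(-0.9956, -0.09411) = (14.65, 15.88). Then |JT| = |T − J| = 21.60.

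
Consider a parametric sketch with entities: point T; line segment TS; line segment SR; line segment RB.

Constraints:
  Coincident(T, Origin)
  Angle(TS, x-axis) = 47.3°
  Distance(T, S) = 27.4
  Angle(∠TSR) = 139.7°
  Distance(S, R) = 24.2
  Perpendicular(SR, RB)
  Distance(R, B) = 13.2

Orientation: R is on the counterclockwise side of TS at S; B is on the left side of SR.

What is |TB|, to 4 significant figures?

45.32

∠TSR = 139.7°, so SR runs at 47.3° + (180° − 139.7°) = 87.60° from the x-axis; with |SR| = 24.2, R = S + 24.2·(cos 87.60°, sin 87.60°) = (19.59, 44.32). The perpendicularity gives RB at right angles to SR; with |RB| = 13.2 on the left of SR, B = R + 13.2·(-0.9991, 0.04188) = (6.407, 44.87). Then |TB| = |B − T| = 45.32.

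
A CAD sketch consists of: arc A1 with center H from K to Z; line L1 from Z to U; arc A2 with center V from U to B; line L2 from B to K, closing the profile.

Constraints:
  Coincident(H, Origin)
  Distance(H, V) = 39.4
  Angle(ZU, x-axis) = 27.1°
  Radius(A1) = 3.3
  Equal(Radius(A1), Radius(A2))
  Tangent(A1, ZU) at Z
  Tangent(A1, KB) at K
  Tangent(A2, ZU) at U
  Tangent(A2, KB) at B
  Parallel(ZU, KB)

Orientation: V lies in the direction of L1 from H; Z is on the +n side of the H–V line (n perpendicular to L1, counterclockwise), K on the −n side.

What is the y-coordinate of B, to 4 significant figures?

15.01

The slot axis is L1's direction at 27.1°, so u = (cos 27.1°, sin 27.1°) = (0.8902, 0.4555) and n = (−sin 27.1°, cos 27.1°) = (-0.4555, 0.8902). H is at the origin and V lies 39.4 along u from H, so V = 39.4·u = (35.07, 17.95). Tangency of A1 to both parallel lines with radius 3.3 puts Z and K at H ± 3.3·n: Z = (-1.503, 2.938), K = (1.503, -2.938). Equal radii place U and B the same way about V: U = V + 3.3·n = (33.57, 20.89), B = V − 3.3·n = (36.58, 15.01). So B.y = 15.01.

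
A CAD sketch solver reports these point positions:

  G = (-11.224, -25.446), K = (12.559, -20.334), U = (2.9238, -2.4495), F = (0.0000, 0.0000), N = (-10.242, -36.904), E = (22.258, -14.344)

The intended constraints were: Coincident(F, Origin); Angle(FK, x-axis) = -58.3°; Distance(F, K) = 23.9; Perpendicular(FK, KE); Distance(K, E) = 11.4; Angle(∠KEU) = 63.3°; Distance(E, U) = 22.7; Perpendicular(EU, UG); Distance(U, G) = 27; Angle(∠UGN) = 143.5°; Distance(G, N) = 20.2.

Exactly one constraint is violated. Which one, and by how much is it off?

Distance(G, N) = 20.2 — off by 8.70.

F = (0.00, 0.00) ✓; FK at -58.30° ✓; |FK| = 23.90 ✓; ∠(FK, KE) = 90.00° ✓; |KE| = 11.40 ✓; ∠KEU = 63.30° ✓; |EU| = 22.70 ✓; ∠(EU, UG) = 90.00° ✓; |UG| = 27.00 ✓; ∠UGN = 143.5° ✓; |GN| = 11.50 ✗.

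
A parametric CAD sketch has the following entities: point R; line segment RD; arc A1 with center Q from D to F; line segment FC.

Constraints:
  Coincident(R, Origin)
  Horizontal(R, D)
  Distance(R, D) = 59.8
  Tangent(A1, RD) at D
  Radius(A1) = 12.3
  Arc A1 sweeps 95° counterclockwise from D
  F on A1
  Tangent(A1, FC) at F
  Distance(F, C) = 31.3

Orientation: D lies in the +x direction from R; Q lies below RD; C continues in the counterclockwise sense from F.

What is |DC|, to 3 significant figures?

45.6

R is at the origin; R and D share the same y with |RD| = 59.8 and D on the +x side, so D = (59.8, 0.00). Since A1 is tangent to RD there, QD ⟂ RD, so Q = D + (0, -12.3) = (59.8, -12.3). On A1, D sits at bearing 90° from Q; a 95° counterclockwise sweep puts F at bearing 185°, so F = Q + 12.3·(cos 185°, sin 185°) = (47.5, -13.4). The tangent condition forces QF to be normal to FC, so FC runs along (−sin 185°, cos 185°); with |FC| = 31.3, C = (50.3, -44.6). Then |DC| = |C − D| = 45.6.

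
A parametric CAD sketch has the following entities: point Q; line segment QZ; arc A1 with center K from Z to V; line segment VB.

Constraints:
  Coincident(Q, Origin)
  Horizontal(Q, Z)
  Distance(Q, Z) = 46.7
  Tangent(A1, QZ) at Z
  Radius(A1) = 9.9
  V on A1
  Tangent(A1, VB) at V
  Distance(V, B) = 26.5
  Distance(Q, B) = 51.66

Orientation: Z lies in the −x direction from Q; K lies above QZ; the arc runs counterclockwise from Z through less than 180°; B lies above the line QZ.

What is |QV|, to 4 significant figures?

38.10

Q is at the origin; QZ is horizontal with |QZ| = 46.7 and Z on the −x side, so Z = (-46.70, 0.000). Since A1 is tangent to QZ there, KZ ⟂ QZ, so K = Z + (0, 9.9) = (-46.70, 9.900). Since KV ⟂ VB (tangency), |KB| = √(9.9² + 26.5²) = 28.29 regardless of where V sits on A1. So B lies on both circle(Q, 51.66) and circle(K, 28.29); the above-QZ intersection is B = (-36.70, 36.36). V is the foot of the tangent from B: V = (-36.80, 9.861).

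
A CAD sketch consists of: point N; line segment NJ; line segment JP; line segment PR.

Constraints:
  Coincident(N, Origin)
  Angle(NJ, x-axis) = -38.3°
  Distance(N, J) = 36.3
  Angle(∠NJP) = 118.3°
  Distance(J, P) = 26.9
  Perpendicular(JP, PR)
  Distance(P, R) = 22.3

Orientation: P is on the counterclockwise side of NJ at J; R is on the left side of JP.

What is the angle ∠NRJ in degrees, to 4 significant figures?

52.01°

N is at the origin; NJ runs at -38.3° with length 36.3, so J = 36.3·(cos -38.3°, sin -38.3°) = (28.49, -22.50). ∠NJP = 118.3°, so JP runs at -38.3° + (180° − 118.3°) = 23.40° from the x-axis; with |JP| = 26.9, P = J + 26.9·(cos 23.40°, sin 23.40°) = (53.17, -11.81). JP is perpendicular to PR; with |PR| = 22.3 on the left of JP, R = P + 22.3·(-0.3971, 0.9178) = (44.32, 8.651). Then cos ∠NRJ = RN·RJ / (|RN||RJ|), giving 52.01°.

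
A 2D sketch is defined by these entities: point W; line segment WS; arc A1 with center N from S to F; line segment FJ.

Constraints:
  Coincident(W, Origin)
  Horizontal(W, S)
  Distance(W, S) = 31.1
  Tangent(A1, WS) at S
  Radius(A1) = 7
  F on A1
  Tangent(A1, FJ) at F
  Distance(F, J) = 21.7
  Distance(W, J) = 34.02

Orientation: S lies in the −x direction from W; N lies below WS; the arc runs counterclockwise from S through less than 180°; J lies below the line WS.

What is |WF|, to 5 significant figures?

37.942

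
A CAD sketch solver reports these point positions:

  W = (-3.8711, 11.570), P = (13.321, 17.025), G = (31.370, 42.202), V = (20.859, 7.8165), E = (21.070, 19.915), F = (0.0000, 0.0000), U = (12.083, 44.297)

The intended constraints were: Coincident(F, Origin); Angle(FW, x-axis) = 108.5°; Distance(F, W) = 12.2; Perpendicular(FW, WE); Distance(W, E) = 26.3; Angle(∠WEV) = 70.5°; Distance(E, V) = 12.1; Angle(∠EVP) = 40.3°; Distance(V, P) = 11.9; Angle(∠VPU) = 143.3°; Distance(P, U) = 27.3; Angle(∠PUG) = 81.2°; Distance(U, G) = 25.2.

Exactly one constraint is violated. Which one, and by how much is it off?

Distance(U, G) = 25.2 — off by 5.80.

F = (0.00, 0.00) ✓; FW at 108.5° ✓; |FW| = 12.20 ✓; ∠(FW, WE) = 90.00° ✓; |WE| = 26.30 ✓; ∠WEV = 70.50° ✓; |EV| = 12.10 ✓; ∠EVP = 40.30° ✓; |VP| = 11.90 ✓; ∠VPU = 143.3° ✓; |PU| = 27.30 ✓; ∠PUG = 81.20° ✓; |UG| = 19.40 ✗.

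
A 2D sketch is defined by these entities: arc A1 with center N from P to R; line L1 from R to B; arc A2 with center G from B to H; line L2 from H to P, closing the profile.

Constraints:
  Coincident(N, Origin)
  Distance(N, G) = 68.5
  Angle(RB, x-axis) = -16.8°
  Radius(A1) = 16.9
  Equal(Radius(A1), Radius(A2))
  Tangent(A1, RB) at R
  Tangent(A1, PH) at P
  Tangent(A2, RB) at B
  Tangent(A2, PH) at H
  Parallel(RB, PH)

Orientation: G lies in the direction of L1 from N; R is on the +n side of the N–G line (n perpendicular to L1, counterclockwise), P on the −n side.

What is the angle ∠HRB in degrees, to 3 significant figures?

26.3°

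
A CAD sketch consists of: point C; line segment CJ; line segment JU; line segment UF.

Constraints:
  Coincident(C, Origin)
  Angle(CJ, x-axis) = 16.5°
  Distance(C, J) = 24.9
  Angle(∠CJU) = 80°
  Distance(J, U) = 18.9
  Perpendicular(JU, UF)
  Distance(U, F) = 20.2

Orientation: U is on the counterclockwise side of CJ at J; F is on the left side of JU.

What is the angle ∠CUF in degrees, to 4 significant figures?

30.73°

C is at the origin; CJ runs at 16.5° with length 24.9, so J = 24.9·(cos 16.5°, sin 16.5°) = (23.87, 7.072). ∠CJU = 80.0°, so JU runs at 16.5° + (180° − 80.0°) = 116.5° from the x-axis; with |JU| = 18.9, U = J + 18.9·(cos 116.5°, sin 116.5°) = (15.44, 23.99). The perpendicularity gives UF at right angles to JU; with |UF| = 20.2 on the left of JU, F = U + 20.2·(-0.8949, -0.4462) = (-2.636, 14.97). Then cos ∠CUF = UC·UF / (|UC||UF|), giving 30.73°.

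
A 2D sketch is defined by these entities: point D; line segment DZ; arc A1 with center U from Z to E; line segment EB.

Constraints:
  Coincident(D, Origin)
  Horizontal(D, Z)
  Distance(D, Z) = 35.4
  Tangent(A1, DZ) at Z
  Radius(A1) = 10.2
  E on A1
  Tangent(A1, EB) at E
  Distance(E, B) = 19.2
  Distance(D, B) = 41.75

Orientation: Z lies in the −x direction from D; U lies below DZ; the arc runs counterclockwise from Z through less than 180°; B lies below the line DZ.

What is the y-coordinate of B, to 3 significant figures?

-30.7

D is at the origin; D and Z share the same y with |DZ| = 35.4 and Z on the −x side, so Z = (-35.4, 0.00). A1 meets DZ tangentially, so UZ is at right angles to DZ, so U = Z + (0, -10.2) = (-35.4, -10.2). Since UE ⟂ EB (tangency), |UB| = √(10.2² + 19.2²) = 21.7 regardless of where E sits on A1. So B lies on both circle(D, 41.75) and circle(U, 21.7); the below-DZ intersection is B = (-28.3, -30.7). E is the foot of the tangent from B: E = (-42.3, -17.7).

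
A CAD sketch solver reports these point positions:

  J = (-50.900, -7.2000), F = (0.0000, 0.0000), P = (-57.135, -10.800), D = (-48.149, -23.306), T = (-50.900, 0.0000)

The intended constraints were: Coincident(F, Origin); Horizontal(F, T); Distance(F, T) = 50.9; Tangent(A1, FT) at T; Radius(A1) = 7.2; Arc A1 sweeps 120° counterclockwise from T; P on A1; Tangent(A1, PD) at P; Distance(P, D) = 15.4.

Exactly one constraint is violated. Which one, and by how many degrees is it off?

Tangent(A1, PD) at P — off by 5.70°.

F = (0.00, 0.00) ✓; F.y = 0.00, T.y = 0.00 ✓; |FT| = 50.90 ✓; ∠(JT, TF) = 90.00° ✓; |JT| = 7.200 ✓; bearing(J→P) − bearing(J→T) = 120.0° ✓; |JP| = 7.200 ✓; ∠(JP, PD) = 84.30° ✗; |PD| = 15.40 ✓.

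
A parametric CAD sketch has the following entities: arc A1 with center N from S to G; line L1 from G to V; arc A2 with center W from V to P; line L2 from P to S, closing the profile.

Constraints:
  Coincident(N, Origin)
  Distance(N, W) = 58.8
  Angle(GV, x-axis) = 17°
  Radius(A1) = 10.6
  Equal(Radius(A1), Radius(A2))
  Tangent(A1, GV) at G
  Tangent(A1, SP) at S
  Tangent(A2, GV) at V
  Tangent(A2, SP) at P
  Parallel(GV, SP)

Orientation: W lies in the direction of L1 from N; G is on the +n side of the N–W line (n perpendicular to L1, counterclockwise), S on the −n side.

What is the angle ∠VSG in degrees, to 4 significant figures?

70.17°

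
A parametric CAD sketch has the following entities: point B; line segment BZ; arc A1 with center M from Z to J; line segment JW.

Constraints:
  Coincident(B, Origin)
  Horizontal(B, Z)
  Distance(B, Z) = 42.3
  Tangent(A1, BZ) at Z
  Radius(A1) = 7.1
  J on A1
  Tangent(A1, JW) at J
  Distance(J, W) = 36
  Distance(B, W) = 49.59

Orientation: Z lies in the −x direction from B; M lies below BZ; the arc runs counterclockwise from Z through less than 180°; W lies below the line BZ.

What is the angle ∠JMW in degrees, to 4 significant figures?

78.84°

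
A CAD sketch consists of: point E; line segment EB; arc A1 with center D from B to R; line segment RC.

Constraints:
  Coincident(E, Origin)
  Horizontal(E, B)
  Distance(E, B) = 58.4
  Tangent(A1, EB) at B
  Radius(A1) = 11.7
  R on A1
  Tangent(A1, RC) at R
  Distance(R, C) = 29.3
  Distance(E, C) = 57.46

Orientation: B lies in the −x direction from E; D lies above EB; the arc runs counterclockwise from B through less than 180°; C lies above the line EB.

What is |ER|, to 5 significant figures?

47.874

Checks: E = (0.00, 0.00) ✓; |DB| = 11.70 ✓; |DR| = 11.70 ✓; ∠(DR, RC) = 90.00° ✓; |RC| = 29.30 ✓; |EC| = 57.46 ✓.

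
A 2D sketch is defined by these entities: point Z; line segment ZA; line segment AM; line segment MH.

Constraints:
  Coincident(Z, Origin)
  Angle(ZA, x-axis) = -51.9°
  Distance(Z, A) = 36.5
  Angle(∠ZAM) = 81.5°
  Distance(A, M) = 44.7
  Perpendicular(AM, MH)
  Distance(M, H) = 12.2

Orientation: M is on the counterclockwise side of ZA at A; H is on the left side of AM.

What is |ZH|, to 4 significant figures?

46.00

Z is at the origin; ZA runs at -51.9° with length 36.5, so A = 36.5·(cos -51.9°, sin -51.9°) = (22.52, -28.72). ∠ZAM = 81.5°, so AM runs at -51.9° + (180° − 81.5°) = 46.60° from the x-axis; with |AM| = 44.7, M = A + 44.7·(cos 46.60°, sin 46.60°) = (53.23, 3.755). The perpendicularity gives MH at right angles to AM; with |MH| = 12.2 on the left of AM, H = M + 12.2·(-0.7266, 0.6871) = (44.37, 12.14). Then |ZH| = |H − Z| = 46.00.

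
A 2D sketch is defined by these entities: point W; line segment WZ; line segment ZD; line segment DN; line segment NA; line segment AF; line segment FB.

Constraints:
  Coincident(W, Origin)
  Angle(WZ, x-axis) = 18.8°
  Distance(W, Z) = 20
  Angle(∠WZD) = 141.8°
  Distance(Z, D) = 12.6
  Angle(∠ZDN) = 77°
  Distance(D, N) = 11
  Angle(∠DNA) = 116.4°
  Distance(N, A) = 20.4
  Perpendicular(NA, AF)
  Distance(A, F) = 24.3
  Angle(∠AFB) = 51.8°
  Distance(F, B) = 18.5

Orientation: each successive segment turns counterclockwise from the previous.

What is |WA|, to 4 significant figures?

6.742

W is at the origin; WZ runs at 18.8° with length 20.0, so Z = (18.93, 6.445). ∠WZD = 141.8° gives ZD at 57.00° from the x-axis; with |ZD| = 12.6, D = (25.80, 17.01). ∠ZDN = 77.0° gives DN at 160.0° from the x-axis; with |DN| = 11.0, N = (15.46, 20.77). ∠DNA = 116.4° gives NA at -136.4° from the x-axis; with |NA| = 20.4, A = (0.6857, 6.707). Then |WA| = |A − W| = 6.742.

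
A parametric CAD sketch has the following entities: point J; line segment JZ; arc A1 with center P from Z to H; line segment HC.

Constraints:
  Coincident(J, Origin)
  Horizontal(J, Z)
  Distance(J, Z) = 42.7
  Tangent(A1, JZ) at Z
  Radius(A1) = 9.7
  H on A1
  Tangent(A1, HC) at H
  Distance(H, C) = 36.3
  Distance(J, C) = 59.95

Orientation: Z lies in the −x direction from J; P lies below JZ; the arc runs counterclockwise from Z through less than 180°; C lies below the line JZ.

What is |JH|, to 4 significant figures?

53.36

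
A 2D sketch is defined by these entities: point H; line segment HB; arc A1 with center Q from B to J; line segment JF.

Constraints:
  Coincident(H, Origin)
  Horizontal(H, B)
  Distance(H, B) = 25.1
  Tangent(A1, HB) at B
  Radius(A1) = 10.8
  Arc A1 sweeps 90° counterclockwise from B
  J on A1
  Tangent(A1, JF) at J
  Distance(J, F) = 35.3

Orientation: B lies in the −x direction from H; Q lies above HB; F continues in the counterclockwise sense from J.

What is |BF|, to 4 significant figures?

47.35

H is at the origin; HB is horizontal with |HB| = 25.1 and B on the −x side, so B = (-25.10, 0.000). Tangency of A1 to HB means the radius QB is perpendicular to HB, so Q = B + (0, 10.8) = (-25.10, 10.80). On A1, B sits at bearing -90° from Q; a 90° counterclockwise sweep puts J at bearing 0°, so J = Q + 10.8·(cos 0°, sin 0°) = (-14.30, 10.80). The tangent condition forces QJ to be normal to JF, so JF runs along (−sin 0°, cos 0°); with |JF| = 35.3, F = (-14.30, 46.10). Then |BF| = |F − B| = 47.35.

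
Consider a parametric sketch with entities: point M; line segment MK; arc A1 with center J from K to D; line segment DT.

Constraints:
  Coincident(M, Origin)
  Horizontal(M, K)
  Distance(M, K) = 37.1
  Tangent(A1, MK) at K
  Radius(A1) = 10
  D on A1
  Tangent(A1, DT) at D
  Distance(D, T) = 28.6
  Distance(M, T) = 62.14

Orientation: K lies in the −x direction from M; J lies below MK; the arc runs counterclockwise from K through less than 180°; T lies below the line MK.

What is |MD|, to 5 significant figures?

47.953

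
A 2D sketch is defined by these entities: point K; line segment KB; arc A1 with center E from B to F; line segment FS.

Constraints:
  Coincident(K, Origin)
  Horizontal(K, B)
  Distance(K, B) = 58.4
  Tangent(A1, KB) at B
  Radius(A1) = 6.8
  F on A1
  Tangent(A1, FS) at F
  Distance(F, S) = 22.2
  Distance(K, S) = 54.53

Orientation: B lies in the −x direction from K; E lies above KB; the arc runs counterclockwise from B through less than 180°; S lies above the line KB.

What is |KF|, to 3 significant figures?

52.0

Checks: |EF| = 6.800 ✓; ∠(EF, FS) = 90.00° ✓; |FS| = 22.20 ✓; |KS| = 54.53 ✓.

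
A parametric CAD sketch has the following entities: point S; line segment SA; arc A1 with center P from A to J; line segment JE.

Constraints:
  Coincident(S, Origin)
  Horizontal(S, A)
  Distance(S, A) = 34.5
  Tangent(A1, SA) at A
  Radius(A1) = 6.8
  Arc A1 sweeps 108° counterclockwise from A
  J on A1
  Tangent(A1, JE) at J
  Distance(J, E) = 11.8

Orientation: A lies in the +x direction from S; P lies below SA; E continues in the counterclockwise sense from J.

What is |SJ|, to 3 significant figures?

29.4

S is at the origin; S and A share the same y with |SA| = 34.5 and A on the +x side, so A = (34.5, 0.00). Tangency of A1 to SA means the radius PA is perpendicular to SA, so P = A + (0, -6.8) = (34.5, -6.80). On A1, A sits at bearing 90° from P; a 108° counterclockwise sweep puts J at bearing 198°, so J = P + 6.8·(cos 198°, sin 198°) = (28.0, -8.90). Then |SJ| = |J − S| = 29.4.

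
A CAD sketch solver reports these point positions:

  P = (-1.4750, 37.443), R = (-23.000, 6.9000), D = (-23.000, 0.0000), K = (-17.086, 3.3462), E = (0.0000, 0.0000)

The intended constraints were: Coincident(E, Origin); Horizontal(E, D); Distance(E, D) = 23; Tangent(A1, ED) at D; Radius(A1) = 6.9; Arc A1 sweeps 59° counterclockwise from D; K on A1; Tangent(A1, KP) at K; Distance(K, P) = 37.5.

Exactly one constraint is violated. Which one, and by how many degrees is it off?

Tangent(A1, KP) at K — off by 6.40°.

E = (0.00, 0.00) ✓; E.y = 0.00, D.y = 0.00 ✓; |ED| = 23.00 ✓; ∠(RD, DE) = 90.00° ✓; |RD| = 6.900 ✓; bearing(R→K) − bearing(R→D) = 59.00° ✓; |RK| = 6.900 ✓; ∠(RK, KP) = 83.60° ✗; |KP| = 37.50 ✓.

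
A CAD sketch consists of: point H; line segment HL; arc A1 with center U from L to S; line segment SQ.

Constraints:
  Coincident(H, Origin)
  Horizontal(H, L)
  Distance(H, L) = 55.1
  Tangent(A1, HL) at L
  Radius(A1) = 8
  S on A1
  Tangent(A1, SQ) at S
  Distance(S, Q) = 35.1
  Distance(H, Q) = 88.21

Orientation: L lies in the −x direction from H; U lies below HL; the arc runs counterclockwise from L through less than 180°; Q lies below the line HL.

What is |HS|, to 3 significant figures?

61.6

H is at the origin; HL is horizontal with |HL| = 55.1 and L on the −x side, so L = (-55.1, 0.00). A1 meets HL tangentially, so UL is at right angles to HL, so U = L + (0, -8) = (-55.1, -8.00). Since US ⟂ SQ (tangency), |UQ| = √(8.0² + 35.1²) = 36.0 regardless of where S sits on A1. So Q lies on both circle(H, 88.21) and circle(U, 36.0); the below-HL intersection is Q = (-82.4, -31.5). S is the foot of the tangent from Q: S = (-61.5, -3.24).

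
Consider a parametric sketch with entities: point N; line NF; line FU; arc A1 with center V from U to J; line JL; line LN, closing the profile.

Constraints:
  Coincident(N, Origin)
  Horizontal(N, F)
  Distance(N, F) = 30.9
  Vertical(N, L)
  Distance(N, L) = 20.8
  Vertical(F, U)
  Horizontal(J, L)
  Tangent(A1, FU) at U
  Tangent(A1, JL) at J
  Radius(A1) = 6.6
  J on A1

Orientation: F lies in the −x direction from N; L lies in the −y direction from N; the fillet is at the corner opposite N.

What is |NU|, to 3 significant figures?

34.0

N is at the origin; N and F share the same y with |NF| = 30.9 and F on the −x side, so F = (-30.9, 0.00). N and L share the same x with |NL| = 20.8 and L on the −y side, so L = (0.00, -20.8). The virtual corner opposite N is at (-30.9, -20.8). A1 meets FU tangentially, so VU is at right angles to FU and the tangent condition forces VJ to be normal to JL, with radius 6.6, so the center V sits 6.6 in from both sides at V = (-24.3, -14.2). That places the tangent points at U = (-30.9, -14.2) on FU and J = (-24.3, -20.8) on JL. Then |NU| = |U − N| = 34.0.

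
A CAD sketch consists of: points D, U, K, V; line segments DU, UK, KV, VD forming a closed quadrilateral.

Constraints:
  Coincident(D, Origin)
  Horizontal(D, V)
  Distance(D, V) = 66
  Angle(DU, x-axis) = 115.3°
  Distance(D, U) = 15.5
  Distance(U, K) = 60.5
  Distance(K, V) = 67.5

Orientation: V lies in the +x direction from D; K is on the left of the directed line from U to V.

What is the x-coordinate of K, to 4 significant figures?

33.59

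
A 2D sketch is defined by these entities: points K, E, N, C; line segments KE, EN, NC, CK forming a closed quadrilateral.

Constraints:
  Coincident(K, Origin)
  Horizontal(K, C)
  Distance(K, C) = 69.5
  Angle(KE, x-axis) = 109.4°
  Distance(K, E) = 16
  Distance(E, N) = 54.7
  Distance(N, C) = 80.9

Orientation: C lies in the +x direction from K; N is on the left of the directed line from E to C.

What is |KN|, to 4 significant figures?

66.71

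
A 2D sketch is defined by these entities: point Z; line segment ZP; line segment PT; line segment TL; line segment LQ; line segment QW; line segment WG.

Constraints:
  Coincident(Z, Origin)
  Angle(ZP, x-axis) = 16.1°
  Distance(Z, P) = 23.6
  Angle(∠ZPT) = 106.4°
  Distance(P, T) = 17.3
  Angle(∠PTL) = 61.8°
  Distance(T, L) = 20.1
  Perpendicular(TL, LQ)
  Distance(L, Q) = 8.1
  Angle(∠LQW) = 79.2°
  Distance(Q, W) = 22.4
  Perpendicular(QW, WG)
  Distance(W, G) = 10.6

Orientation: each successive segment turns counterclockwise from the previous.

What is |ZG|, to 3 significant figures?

35.5

Z is at the origin; ZP runs at 16.1° with length 23.6, so P = (22.7, 6.54). ∠ZPT = 106.4° gives PT at 89.7° from the x-axis; with |PT| = 17.3, T = (22.8, 23.8). ∠PTL = 61.8° gives TL at -152° from the x-axis; with |TL| = 20.1, L = (5.00, 14.4). TL is perpendicular to LQ, so LQ runs at -62.1°; with |LQ| = 8.1, Q = (8.79, 7.28). ∠LQW = 79.2° gives QW at 38.7° from the x-axis; with |QW| = 22.4, W = (26.3, 21.3). QW is perpendicular to WG, so WG runs at 129°; with |WG| = 10.6, G = (19.6, 29.6). Then |ZG| = |G − Z| = 35.5.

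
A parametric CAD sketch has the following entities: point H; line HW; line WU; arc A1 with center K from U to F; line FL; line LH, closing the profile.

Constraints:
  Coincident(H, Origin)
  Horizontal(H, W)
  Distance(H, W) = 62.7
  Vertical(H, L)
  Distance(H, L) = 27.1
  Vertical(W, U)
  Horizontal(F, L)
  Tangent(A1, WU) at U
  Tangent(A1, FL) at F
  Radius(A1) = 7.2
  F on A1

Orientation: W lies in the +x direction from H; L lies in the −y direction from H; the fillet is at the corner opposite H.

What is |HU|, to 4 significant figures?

65.78

H is at the origin; HW is horizontal with |HW| = 62.7 and W on the +x side, so W = (62.70, 0.000). H and L share the same x with |HL| = 27.1 and L on the −y side, so L = (0.000, -27.10). The virtual corner opposite H is at (62.70, -27.10). Since A1 is tangent to WU there, KU ⟂ WU and the tangent condition forces KF to be normal to FL, with radius 7.2, so the center K sits 7.2 in from both sides at K = (55.50, -19.90). That places the tangent points at U = (62.70, -19.90) on WU and F = (55.50, -27.10) on FL. Then |HU| = |U − H| = 65.78.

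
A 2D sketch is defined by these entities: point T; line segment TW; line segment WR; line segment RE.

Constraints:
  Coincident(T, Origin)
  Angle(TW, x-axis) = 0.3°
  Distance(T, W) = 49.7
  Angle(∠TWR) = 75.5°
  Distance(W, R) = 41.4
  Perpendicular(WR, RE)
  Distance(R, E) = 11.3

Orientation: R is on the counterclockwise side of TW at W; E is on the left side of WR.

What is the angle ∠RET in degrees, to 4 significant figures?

141.8°

T is at the origin; TW runs at 0.3° with length 49.7, so W = 49.7·(cos 0.3°, sin 0.3°) = (49.70, 0.2602). ∠TWR = 75.5°, so WR runs at 0.3° + (180° − 75.5°) = 104.8° from the x-axis; with |WR| = 41.4, R = W + 41.4·(cos 104.8°, sin 104.8°) = (39.12, 40.29). WR ⟂ RE; with |RE| = 11.3 on the left of WR, E = R + 11.3·(-0.9668, -0.2554) = (28.20, 37.40). Then cos ∠RET = ER·ET / (|ER||ET|), giving 141.8°.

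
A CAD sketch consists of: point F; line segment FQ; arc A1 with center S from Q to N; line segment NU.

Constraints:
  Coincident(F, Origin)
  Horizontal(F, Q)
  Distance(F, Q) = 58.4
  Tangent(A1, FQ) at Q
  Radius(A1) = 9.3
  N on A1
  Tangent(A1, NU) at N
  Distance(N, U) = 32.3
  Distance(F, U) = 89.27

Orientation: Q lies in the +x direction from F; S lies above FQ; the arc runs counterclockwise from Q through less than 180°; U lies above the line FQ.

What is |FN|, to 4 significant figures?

66.42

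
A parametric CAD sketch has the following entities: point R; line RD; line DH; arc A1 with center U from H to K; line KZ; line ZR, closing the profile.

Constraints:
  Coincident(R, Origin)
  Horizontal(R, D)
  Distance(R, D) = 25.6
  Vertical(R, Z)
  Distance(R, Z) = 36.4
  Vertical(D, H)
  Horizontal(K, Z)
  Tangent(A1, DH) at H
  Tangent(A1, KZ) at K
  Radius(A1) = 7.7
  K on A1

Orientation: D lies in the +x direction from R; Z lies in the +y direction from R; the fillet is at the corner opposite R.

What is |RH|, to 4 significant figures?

38.46

R is at the origin; R and D share the same y with |RD| = 25.6 and D on the +x side, so D = (25.60, 0.000). RZ is vertical with |RZ| = 36.4 and Z on the +y side, so Z = (0.000, 36.40). The virtual corner opposite R is at (25.60, 36.40). A1 meets DH tangentially, so UH is at right angles to DH and A1 meets KZ tangentially, so UK is at right angles to KZ, with radius 7.7, so the center U sits 7.7 in from both sides at U = (17.90, 28.70). That places the tangent points at H = (25.60, 28.70) on DH and K = (17.90, 36.40) on KZ. Then |RH| = |H − R| = 38.46.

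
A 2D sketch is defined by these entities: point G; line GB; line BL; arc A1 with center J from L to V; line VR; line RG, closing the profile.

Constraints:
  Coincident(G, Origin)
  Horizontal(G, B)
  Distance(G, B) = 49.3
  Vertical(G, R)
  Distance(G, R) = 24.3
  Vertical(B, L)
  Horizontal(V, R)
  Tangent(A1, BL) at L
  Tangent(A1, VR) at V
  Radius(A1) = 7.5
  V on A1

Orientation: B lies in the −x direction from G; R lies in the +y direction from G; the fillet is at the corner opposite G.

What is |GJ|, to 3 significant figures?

45.0

G is at the origin; GB is horizontal with |GB| = 49.3 and B on the −x side, so B = (-49.3, 0.00). GR is vertical with |GR| = 24.3 and R on the +y side, so R = (0.00, 24.3). The virtual corner opposite G is at (-49.3, 24.3). Since A1 is tangent to BL there, JL ⟂ BL and the tangent condition forces JV to be normal to VR, with radius 7.5, so the center J sits 7.5 in from both sides at J = (-41.8, 16.8). Then |GJ| = |J − G| = 45.0.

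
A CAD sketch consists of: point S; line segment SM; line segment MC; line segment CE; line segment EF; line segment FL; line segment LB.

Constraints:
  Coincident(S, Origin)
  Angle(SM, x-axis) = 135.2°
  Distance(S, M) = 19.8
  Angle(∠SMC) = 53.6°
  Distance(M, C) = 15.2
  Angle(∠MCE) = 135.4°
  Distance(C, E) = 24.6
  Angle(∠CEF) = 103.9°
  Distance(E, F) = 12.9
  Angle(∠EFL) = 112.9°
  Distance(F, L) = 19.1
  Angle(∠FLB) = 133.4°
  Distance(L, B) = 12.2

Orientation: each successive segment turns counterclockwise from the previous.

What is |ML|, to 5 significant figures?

26.761

S is at the origin; SM runs at 135.2° with length 19.8, so M = (-14.050, 13.952). ∠SMC = 53.6° gives MC at -98.400° from the x-axis; with |MC| = 15.2, C = (-16.270, -1.0852). ∠MCE = 135.4° gives CE at -53.800° from the x-axis; with |CE| = 24.6, E = (-1.7411, -20.936). ∠CEF = 103.9° gives EF at 22.300° from the x-axis; with |EF| = 12.9, F = (10.194, -16.041). ∠EFL = 112.9° gives FL at 89.400° from the x-axis; with |FL| = 19.1, L = (10.394, 3.0575). Then |ML| = |L − M| = 26.761.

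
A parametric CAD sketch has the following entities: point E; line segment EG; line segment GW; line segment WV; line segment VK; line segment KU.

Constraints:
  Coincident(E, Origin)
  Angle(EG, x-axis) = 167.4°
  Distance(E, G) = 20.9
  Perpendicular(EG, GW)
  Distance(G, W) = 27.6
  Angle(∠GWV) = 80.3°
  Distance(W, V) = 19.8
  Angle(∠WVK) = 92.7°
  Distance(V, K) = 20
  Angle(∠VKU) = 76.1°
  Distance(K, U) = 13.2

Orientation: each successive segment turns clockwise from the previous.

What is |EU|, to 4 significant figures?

18.55

E is at the origin; EG runs at 167.4° with length 20.9, so G = (-20.40, 4.559). EG ⟂ GW, so GW runs at 77.40°; with |GW| = 27.6, W = (-14.38, 31.49). ∠GWV = 80.3° gives WV at -22.30° from the x-axis; with |WV| = 19.8, V = (3.943, 23.98). ∠WVK = 92.7° gives VK at -109.6° from the x-axis; with |VK| = 20.0, K = (-2.766, 5.140). ∠VKU = 76.1° gives KU at 146.5° from the x-axis; with |KU| = 13.2, U = (-13.77, 12.43). Then |EU| = |U − E| = 18.55.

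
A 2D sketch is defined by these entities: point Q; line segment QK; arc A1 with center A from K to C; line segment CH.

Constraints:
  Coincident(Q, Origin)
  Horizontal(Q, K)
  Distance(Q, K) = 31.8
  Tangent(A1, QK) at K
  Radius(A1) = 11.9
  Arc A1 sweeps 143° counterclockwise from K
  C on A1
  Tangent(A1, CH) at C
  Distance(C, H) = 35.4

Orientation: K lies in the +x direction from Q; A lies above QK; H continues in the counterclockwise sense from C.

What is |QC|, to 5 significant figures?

44.454

Q is at the origin; Q and K share the same y with |QK| = 31.8 and K on the +x side, so K = (31.800, 0.0000). Tangency of A1 to QK means the radius AK is perpendicular to QK, so A = K + (0, 11.9) = (31.800, 11.900). On A1, K sits at bearing -90° from A; a 143° counterclockwise sweep puts C at bearing 53°, so C = A + 11.9·(cos 53°, sin 53°) = (38.962, 21.404). Then |QC| = |C − Q| = 44.454.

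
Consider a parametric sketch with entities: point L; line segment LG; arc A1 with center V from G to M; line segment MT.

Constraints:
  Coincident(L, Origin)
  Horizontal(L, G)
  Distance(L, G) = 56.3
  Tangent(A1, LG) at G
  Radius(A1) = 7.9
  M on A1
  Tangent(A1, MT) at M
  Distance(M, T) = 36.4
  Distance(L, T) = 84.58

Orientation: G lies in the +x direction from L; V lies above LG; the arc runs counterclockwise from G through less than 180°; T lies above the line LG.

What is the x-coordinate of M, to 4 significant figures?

63.87

L is at the origin; L and G share the same y with |LG| = 56.3 and G on the +x side, so G = (56.30, 0.000). The tangent condition forces VG to be normal to LG, so V = G + (0, 7.9) = (56.30, 7.900). Since VM ⟂ MT (tangency), |VT| = √(7.9² + 36.4²) = 37.25 regardless of where M sits on A1. So T lies on both circle(L, 84.58) and circle(V, 37.25); the above-LG intersection is T = (74.23, 40.55). M is the foot of the tangent from T: M = (63.87, 5.653).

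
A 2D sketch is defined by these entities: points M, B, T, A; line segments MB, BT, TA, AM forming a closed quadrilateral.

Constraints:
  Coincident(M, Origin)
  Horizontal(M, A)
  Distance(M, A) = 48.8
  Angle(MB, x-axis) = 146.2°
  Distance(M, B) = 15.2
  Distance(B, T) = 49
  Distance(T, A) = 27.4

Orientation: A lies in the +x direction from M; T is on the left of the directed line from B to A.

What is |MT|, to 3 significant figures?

41.2

M is at the origin; MA is horizontal with |MA| = 48.8 and A in +x, so A = (48.8, 0). MB runs at 146.2° with |MB| = 15.2, so B = (-12.6, 8.46). T is determined by |BT| = 49.0 and |TA| = 27.4 together: it lies at the intersection of circle(B, 49.0) and circle(A, 27.4). With |BA| = 62.0, the foot of the radical line on BA is 44.3 from B and the perpendicular offset is √(49.0² − 44.3²) = 20.9. Taking the left-of-BA solution: T = (34.1, 23.1).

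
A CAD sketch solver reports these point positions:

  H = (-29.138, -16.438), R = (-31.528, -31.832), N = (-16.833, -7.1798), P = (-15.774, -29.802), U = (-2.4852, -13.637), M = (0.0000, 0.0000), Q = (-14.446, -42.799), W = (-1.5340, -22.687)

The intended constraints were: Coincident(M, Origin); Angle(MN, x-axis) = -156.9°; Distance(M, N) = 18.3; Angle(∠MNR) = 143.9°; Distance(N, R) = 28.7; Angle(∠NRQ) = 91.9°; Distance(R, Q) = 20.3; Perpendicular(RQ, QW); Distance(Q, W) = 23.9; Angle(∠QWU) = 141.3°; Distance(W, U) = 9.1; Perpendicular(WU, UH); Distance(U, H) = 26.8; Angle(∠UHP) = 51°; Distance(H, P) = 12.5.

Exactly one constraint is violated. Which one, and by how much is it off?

Distance(H, P) = 12.5 — off by 6.40.

M = (0.00, 0.00) ✓; MN at -156.9° ✓; |MN| = 18.30 ✓; ∠MNR = 143.9° ✓; |NR| = 28.70 ✓; ∠NRQ = 91.90° ✓; |RQ| = 20.30 ✓; ∠(RQ, QW) = 90.00° ✓; |QW| = 23.90 ✓; ∠QWU = 141.3° ✓; |WU| = 9.100 ✓; ∠(WU, UH) = 90.00° ✓; |UH| = 26.80 ✓; ∠UHP = 51.00° ✓; |HP| = 18.90 ✗.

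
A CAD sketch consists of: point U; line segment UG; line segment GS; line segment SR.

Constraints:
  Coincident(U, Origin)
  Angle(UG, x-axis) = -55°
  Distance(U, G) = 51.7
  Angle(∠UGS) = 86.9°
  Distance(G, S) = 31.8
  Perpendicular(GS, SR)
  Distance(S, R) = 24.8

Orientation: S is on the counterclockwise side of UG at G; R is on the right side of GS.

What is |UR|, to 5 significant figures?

81.743

U is at the origin; UG runs at -55.0° with length 51.7, so G = 51.7·(cos -55.0°, sin -55.0°) = (29.654, -42.350). ∠UGS = 86.9°, so GS runs at -55.0° + (180° − 86.9°) = 38.100° from the x-axis; with |GS| = 31.8, S = G + 31.8·(cos 38.100°, sin 38.100°) = (54.678, -22.728). The perpendicularity gives SR at right angles to GS; with |SR| = 24.8 on the right of GS, R = S + 24.8·(0.61704, -0.78694) = (69.981, -42.244). Then |UR| = |R − U| = 81.743.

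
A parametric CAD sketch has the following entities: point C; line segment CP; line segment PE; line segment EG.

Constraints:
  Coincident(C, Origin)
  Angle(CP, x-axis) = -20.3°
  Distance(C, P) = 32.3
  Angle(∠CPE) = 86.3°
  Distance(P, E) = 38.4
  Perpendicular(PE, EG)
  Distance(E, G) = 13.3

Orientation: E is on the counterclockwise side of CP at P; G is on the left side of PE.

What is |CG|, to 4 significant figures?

40.95

C is at the origin; CP runs at -20.3° with length 32.3, so P = 32.3·(cos -20.3°, sin -20.3°) = (30.29, -11.21). ∠CPE = 86.3°, so PE runs at -20.3° + (180° − 86.3°) = 73.40° from the x-axis; with |PE| = 38.4, E = P + 38.4·(cos 73.40°, sin 73.40°) = (41.26, 25.59). The perpendicularity gives EG at right angles to PE; with |EG| = 13.3 on the left of PE, G = E + 13.3·(-0.9583, 0.2857) = (28.52, 29.39). Then |CG| = |G − C| = 40.95.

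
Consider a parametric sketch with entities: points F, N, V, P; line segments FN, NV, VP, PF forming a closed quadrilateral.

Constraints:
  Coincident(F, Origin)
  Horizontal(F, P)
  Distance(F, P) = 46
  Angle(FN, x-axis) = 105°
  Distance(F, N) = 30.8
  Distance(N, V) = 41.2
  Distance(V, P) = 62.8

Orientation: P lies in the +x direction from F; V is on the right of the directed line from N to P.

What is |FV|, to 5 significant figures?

19.143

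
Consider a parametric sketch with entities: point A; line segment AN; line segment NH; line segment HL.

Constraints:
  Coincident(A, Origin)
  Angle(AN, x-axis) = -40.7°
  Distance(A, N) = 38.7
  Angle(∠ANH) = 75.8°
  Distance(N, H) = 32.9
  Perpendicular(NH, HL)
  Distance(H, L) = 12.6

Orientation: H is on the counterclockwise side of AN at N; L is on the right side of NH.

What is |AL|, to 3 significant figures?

55.3

∠ANH = 75.8°, so NH runs at -40.7° + (180° − 75.8°) = 63.5° from the x-axis; with |NH| = 32.9, H = N + 32.9·(cos 63.5°, sin 63.5°) = (44.0, 4.21). The perpendicularity gives HL at right angles to NH; with |HL| = 12.6 on the right of NH, L = H + 12.6·(0.895, -0.446) = (55.3, -1.41). Then |AL| = |L − A| = 55.3.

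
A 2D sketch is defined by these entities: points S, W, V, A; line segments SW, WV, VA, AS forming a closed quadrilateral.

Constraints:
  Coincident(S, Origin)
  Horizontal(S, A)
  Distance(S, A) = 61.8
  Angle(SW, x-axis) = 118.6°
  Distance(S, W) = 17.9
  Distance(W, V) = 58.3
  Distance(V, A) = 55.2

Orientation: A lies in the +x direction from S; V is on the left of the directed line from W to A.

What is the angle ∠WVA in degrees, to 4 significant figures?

78.83°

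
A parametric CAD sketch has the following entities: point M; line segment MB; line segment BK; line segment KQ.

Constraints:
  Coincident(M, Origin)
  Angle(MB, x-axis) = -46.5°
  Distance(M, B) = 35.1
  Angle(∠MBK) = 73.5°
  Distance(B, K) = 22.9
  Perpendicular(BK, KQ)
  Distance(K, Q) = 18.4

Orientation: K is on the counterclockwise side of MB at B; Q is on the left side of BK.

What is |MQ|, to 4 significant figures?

20.00

∠MBK = 73.5°, so BK runs at -46.5° + (180° − 73.5°) = 60.00° from the x-axis; with |BK| = 22.9, K = B + 22.9·(cos 60.00°, sin 60.00°) = (35.61, -5.629). BK is perpendicular to KQ; with |KQ| = 18.4 on the left of BK, Q = K + 18.4·(-0.8660, 0.5000) = (19.68, 3.571). Then |MQ| = |Q − M| = 20.00.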